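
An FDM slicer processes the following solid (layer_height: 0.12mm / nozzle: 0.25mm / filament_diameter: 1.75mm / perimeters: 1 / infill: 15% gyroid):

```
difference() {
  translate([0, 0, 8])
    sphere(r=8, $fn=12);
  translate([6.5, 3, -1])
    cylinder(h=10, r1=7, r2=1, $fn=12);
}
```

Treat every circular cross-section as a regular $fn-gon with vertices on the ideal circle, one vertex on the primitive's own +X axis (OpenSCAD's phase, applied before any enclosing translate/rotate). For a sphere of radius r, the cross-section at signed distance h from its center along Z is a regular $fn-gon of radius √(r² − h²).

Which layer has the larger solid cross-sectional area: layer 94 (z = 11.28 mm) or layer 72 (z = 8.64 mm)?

Layer 94 (z = 11.28): the sphere: section is a regular 12-gon, circumradius = √(r²−h²) = √(8²−3.28²) = 7.297 (area = (12/2)·7.297²·sin(360°/12) = 159.72 mm²); the cone at (6.5, 3) does not reach this height (z outside [-1, 9]); After the difference (first − rest): none of the subtracted shapes is present at this height, so the r=8 sphere is unchanged — area = 159.72 mm². So its area = 159.72 mm². Layer 72 (z = 8.64): the r=8 sphere slices to a regular 12-gon of circumradius 7.974 (√(r²−h²) with h=0.64 from center) (area = (12/2)·7.974²·sin(360°/12) = 190.77 mm²); the cone at (6.5, 3): at t=0.964 of its height the radius interpolates to r₁+(r₂−r₁)t = 1.216, giving a regular 12-gon of that circumradius (area = (12/2)·1.216²·sin(360°/12) = 4.44 mm²); Taking the first minus the rest: starting from the r=8 sphere (190.77 mm²), the cone at (6.5, 3) partially overlaps it — only the 3.67 mm² overlap (of its 4.44 mm²) is removed, clipping the outline — area = 187.10 mm². So its area = 187.10 mm². Layer 72 is larger (187.10 vs 159.72 mm²).

layer 72 (z = 8.64 mm)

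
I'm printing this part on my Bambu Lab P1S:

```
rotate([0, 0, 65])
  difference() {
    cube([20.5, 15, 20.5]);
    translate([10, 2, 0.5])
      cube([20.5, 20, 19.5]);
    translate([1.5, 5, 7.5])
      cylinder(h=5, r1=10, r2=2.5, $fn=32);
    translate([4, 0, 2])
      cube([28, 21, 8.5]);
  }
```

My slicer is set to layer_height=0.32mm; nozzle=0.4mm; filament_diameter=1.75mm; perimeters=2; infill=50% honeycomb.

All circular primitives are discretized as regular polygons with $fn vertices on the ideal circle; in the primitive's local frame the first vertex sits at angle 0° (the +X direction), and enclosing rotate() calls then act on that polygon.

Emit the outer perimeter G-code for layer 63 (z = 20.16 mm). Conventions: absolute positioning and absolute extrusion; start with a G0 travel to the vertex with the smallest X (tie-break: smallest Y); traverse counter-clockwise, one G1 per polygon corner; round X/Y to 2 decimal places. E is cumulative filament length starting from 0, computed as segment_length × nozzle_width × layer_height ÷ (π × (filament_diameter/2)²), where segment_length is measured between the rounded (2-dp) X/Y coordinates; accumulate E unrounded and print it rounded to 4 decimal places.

G0 X-13.59 Y6.34 Z20.16
G1 X0.00 Y0.00 E0.7980
G1 X8.66 Y18.58 E1.8889
G1 X-4.93 Y24.92 E2.6870
G1 X-13.59 Y6.34 E3.7778

At z = 20.16 mm: the cube is present — its section is the full 20.5×15 rectangle; the cube at (10, 2) is not intersected at this z (z outside [0.5, 20]); the cone at (1.5, 5) is not intersected at this z (z outside [7.5, 12.5]); the cube at (4, 0) is not intersected at this z (z outside [2, 10.5]); Subtracting the remaining from the first: none of the subtracted shapes is present at this height, so the 20.5×15 cube is unchanged — 1 connected region; (whole slice rotated 65° about Z — lengths, areas and connectivity unchanged). The outline is a single polygon with 4 vertices. Extrusion per mm of travel: 0.4 × 0.32 / (π × 0.875²) = 0.053216. Accumulating E over each segment gives final E = 3.7778.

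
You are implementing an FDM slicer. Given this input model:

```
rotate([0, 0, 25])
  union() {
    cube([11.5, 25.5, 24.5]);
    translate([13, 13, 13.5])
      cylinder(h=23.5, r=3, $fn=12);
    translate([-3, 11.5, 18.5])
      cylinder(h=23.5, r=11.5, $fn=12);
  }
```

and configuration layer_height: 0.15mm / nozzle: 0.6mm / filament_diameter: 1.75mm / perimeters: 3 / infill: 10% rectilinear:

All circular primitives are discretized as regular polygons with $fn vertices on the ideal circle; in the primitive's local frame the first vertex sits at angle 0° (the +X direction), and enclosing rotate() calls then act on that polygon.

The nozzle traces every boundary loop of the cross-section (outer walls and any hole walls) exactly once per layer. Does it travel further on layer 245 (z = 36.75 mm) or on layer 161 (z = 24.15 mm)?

Layer 245 (z = 36.75): the cube is absent (z outside [0, 24.5]); the cylinder at (13, 13): section is a regular 12-gon, circumradius r=3 (perimeter = 2·12·3.000·sin(180°/12) = 18.63 mm); the cylinder at (-3, 11.5): section is a regular 12-gon, circumradius r=11.5 (perimeter = 2·12·11.500·sin(180°/12) = 71.43 mm); Merging all regions: the 2 present regions are separate (no shared area or edge), so areas and boundary lengths simply add and each stays a separate island — boundary = 90.07 mm; (whole slice rotated 25° about Z — lengths, areas and connectivity unchanged). So its perimeter = 90.07 mm. Layer 161 (z = 24.15): the 11.5×25.5 cube contributes its full rectangle (perimeter 74.00 mm); the r=3 cylinder at (13, 13) contributes a regular 12-gon of circumradius 3 (perimeter = 2·12·3.000·sin(180°/12) = 18.63 mm); the cylinder at (-3, 11.5): section is a regular 12-gon, circumradius r=11.5 (perimeter = 2·12·11.500·sin(180°/12) = 71.43 mm); Taking the union: the regions partially overlap (shared area 136.89 mm²), so the edge portions inside another operand are dropped and the merged outline is re-measured after clipping — boundary = 101.76 mm; (rotated 25° about Z; rotation is an isometry so areas/perimeters/island counts are preserved). So its perimeter = 101.76 mm. Layer 161 is larger (101.76 vs 90.07 mm).

layer 161 (z = 24.15 mm)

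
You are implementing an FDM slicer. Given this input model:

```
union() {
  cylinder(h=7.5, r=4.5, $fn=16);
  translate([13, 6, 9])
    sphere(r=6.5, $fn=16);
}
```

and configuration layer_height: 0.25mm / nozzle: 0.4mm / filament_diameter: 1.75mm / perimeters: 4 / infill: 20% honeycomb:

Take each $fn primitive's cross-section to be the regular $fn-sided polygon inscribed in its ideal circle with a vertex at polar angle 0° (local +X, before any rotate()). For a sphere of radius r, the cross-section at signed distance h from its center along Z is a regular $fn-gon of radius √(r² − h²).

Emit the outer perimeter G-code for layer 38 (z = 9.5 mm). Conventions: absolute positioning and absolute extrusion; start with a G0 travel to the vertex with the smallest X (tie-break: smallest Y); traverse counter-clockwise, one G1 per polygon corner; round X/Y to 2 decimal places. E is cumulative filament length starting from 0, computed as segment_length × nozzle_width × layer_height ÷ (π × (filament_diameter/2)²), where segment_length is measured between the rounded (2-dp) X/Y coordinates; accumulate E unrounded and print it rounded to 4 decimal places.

At z = 9.5 mm: the cylinder is not intersected at this z (z outside [0, 7.5]); the sphere at (13, 6): section is a regular 16-gon, circumradius = √(r²−h²) = √(6.5²−0.5²) = 6.481; Taking the union: only the r=6.5 sphere at (13, 6) is present, so the union is just that shape — 1 connected region. The outline is a single polygon with 16 vertices. Extrusion per mm of travel: 0.4 × 0.25 / (π × 0.875²) = 0.041575. Accumulating E over each segment gives final E = 1.6821.

G0 X6.52 Y6.00 Z9.50
G1 X7.01 Y3.52 E0.1051
G1 X8.42 Y1.42 E0.2103
G1 X10.52 Y0.01 E0.3154
G1 X13.00 Y-0.48 E0.4205
G1 X15.48 Y0.01 E0.5256
G1 X17.58 Y1.42 E0.6308
G1 X18.99 Y3.52 E0.7359
G1 X19.48 Y6.00 E0.8410
G1 X18.99 Y8.48 E0.9461
G1 X17.58 Y10.58 E1.0513
G1 X15.48 Y11.99 E1.1565
G1 X13.00 Y12.48 E1.2616
G1 X10.52 Y11.99 E1.3667
G1 X8.42 Y10.58 E1.4718
G1 X7.01 Y8.48 E1.5770
G1 X6.52 Y6.00 E1.6821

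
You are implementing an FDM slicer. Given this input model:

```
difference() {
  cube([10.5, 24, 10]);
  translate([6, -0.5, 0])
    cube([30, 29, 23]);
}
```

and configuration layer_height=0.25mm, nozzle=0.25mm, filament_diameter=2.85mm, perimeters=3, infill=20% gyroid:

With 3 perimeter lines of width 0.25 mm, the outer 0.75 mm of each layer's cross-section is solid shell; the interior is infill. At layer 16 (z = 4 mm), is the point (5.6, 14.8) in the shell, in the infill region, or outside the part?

shell

At z = 4 mm: the 10.5×24 cube contributes its full rectangle; the cube at (6, -0.5) (footprint 30×29) is included at this height; Subtracting the remaining from the first: starting from the 10.5×24 cube, the 30×29 cube at (6, -0.5) partially overlaps it — only the 108.00 mm² overlap (of its 870.00 mm²) is removed, clipping the outline — 1 connected region. Overall, the cross-section is a single solid region. The nearest boundary edge runs (6.00, 24.00)→(6.00, 0.00); distance from the point to it = 0.40 mm. The point is inside the cross-section, 0.40 mm from the nearest boundary — within the 0.75 mm shell band (3 × 0.25).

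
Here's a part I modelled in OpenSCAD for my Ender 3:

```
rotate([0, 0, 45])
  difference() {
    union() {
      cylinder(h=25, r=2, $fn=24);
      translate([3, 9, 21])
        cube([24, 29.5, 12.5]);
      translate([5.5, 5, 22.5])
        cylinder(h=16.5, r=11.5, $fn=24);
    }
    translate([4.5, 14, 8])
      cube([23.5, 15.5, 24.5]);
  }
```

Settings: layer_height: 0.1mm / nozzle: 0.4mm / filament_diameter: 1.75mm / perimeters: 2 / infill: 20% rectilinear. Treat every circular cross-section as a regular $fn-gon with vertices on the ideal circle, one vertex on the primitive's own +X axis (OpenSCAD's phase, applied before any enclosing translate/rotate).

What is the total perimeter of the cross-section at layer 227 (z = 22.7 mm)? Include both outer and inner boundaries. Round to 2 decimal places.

At z = 22.7 mm: the cylinder: section is a regular 24-gon, circumradius r=2 (perimeter = 2·24·2.000·sin(180°/24) = 12.53 mm); the cube at (3, 9) is present — its section is the full 24×29.5 rectangle (perimeter 107.00 mm); the r=11.5 cylinder at (5.5, 5) contributes a regular 24-gon of circumradius 11.5 (perimeter = 2·24·11.500·sin(180°/24) = 72.05 mm); Merging all regions: the regions partially overlap (shared area 88.65 mm²), so the edge portions inside another operand are dropped and the merged outline is re-measured after clipping — boundary = 142.27 mm; the 23.5×15.5 cube at (4.5, 14) contributes its full rectangle (perimeter 78.00 mm); Taking the first minus the rest: starting from the result so far, the 23.5×15.5 cube at (4.5, 14) partially overlaps it — only the 348.75 mm² overlap (of its 364.25 mm²) is removed, clipping the outline — boundary = 187.27 mm; (rotated 45° about Z; rotation is an isometry so areas/perimeters/island counts are preserved). Overall, the cross-section is a single solid region. Total boundary length (outer) = 187.27 mm.

187.27 mm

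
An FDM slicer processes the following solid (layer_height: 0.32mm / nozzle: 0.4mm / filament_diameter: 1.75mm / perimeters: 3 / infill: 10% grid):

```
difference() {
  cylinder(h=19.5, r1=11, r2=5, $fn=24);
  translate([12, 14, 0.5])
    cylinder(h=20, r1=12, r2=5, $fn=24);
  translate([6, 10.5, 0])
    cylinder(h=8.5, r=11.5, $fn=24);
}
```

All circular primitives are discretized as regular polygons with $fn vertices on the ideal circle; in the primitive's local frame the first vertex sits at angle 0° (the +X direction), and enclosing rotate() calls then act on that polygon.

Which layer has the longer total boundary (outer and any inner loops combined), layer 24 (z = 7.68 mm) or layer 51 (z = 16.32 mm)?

layer 24 (z = 7.68 mm)

Layer 24 (z = 7.68): the cone (r1=11→r2=5) has section circumradius 8.637 here — a regular 24-gon (perimeter = 2·24·8.637·sin(180°/24) = 54.11 mm); the cone at (12, 14): at t=0.359 of its height the radius interpolates to r₁+(r₂−r₁)t = 9.487, giving a regular 24-gon of that circumradius (perimeter = 2·24·9.487·sin(180°/24) = 59.44 mm); the r=11.5 cylinder at (6, 10.5) contributes a regular 24-gon of circumradius 11.5 (perimeter = 2·24·11.500·sin(180°/24) = 72.05 mm); After the difference (first − rest): starting from the cone, the cone at (12, 14) misses the remaining region (no effect); the r=11.5 cylinder at (6, 10.5) partially overlaps it — only the 86.73 mm² overlap (of its 410.75 mm²) is removed, clipping the outline — boundary = 51.72 mm. So its perimeter = 51.72 mm. Layer 51 (z = 16.32): the cone (r1=11→r2=5) has section circumradius 5.978 here — a regular 24-gon (perimeter = 2·24·5.978·sin(180°/24) = 37.46 mm); the cone at (12, 14): at t=0.791 of its height the radius interpolates to r₁+(r₂−r₁)t = 6.463, giving a regular 24-gon of that circumradius (perimeter = 2·24·6.463·sin(180°/24) = 40.49 mm); the cylinder at (6, 10.5) does not reach this height (z outside [0, 8.5]); After the difference (first − rest): starting from the cone, the cone at (12, 14) misses the remaining region (no effect) — boundary = 37.46 mm. So its perimeter = 37.46 mm. Layer 24 is larger (51.72 vs 37.46 mm).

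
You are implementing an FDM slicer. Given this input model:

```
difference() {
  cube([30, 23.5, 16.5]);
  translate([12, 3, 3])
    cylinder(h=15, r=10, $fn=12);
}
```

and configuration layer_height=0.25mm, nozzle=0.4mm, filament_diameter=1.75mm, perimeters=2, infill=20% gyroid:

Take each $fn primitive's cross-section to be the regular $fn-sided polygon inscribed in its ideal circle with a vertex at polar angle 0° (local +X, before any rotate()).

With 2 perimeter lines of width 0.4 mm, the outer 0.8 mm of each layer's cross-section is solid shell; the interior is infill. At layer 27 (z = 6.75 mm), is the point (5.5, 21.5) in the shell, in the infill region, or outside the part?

infill

At z = 6.75 mm: the cube is present — its section is the full 30×23.5 rectangle; the cylinder at (12, 3): section is a regular 12-gon, circumradius r=10; After the difference (first − rest): starting from the 30×23.5 cube, the r=10 cylinder at (12, 3) partially overlaps it — only the 207.59 mm² overlap (of its 300.00 mm²) is removed, clipping the outline — 1 connected region. Overall, the cross-section is a single solid region. The nearest boundary edge runs (0.00, 23.50)→(30.00, 23.50); distance from the point to it = 2.00 mm. The point is inside the cross-section and 2.00 mm from the nearest boundary — more than the 0.8 mm shell width (2 × 0.4), so it's in the infill interior.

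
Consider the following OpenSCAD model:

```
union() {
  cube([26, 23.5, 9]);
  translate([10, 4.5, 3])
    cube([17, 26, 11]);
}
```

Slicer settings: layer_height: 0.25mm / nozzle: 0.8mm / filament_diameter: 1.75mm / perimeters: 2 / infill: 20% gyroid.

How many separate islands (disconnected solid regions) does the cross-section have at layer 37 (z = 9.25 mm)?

At z = 9.25 mm: the cube is absent (z outside [0, 9]); the 17×26 cube at (10, 4.5) contributes its full rectangle; Merging all regions: only the 17×26 cube at (10, 4.5) is present, so the union is just that shape — 1 connected region. Overall, the cross-section is a single solid region. Island count = 1.

1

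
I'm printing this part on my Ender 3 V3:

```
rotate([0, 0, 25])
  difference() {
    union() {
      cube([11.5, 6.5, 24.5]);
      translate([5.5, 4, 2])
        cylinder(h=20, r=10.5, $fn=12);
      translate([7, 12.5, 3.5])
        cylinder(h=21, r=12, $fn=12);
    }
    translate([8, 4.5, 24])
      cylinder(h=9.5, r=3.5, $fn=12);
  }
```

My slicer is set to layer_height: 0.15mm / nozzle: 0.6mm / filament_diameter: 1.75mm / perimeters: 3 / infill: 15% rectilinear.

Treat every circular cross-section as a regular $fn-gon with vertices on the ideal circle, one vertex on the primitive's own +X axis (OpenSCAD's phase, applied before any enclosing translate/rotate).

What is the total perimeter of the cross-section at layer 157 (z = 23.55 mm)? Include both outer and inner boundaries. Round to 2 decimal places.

At z = 23.55 mm: the cube is present — its section is the full 11.5×6.5 rectangle (perimeter 36.00 mm); the cylinder at (5.5, 4) is not intersected at this z (z outside [2, 22]); the r=12 cylinder at (7, 12.5) gives a regular 12-gon of circumradius 12 (constant along its height) (perimeter = 2·12·12.000·sin(180°/12) = 74.54 mm); Taking the union: the regions partially overlap (shared area 59.36 mm²), so the edge portions inside another operand are dropped and the merged outline is re-measured after clipping — boundary = 78.57 mm; the cylinder at (8, 4.5) is not intersected at this z (z outside [24, 33.5]); Taking the first minus the rest: none of the subtracted shapes is present at this height, so the result so far is unchanged — boundary = 78.57 mm; (whole slice rotated 25° about Z — lengths, areas and connectivity unchanged). Overall, the cross-section is a single solid region. Total boundary length (outer) = 78.57 mm.

78.57 mm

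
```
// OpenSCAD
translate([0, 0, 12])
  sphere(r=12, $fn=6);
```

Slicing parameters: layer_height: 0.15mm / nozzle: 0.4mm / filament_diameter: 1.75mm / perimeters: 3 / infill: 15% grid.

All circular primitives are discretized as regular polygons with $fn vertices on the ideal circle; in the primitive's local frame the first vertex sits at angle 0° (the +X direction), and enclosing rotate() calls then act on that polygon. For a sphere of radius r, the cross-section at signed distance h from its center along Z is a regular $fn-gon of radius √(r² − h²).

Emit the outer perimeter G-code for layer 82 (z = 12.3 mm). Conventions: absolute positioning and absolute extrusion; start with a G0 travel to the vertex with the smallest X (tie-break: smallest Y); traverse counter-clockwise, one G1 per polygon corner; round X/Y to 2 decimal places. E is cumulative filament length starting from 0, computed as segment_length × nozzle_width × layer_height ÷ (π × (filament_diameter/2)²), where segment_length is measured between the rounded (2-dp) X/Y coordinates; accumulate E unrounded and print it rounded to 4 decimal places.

G0 X-12.00 Y0.00 Z12.30
G1 X-6.00 Y-10.39 E0.2993
G1 X6.00 Y-10.39 E0.5986
G1 X12.00 Y0.00 E0.8979
G1 X6.00 Y10.39 E1.1972
G1 X-6.00 Y10.39 E1.4966
G1 X-12.00 Y0.00 E1.7958

At z = 12.3 mm: the sphere: section is a regular 6-gon, circumradius = √(r²−h²) = √(12²−0.3²) = 11.996. The outline is a single polygon with 6 vertices. Extrusion per mm of travel: 0.4 × 0.15 / (π × 0.875²) = 0.024945. Accumulating E over each segment gives final E = 1.7958.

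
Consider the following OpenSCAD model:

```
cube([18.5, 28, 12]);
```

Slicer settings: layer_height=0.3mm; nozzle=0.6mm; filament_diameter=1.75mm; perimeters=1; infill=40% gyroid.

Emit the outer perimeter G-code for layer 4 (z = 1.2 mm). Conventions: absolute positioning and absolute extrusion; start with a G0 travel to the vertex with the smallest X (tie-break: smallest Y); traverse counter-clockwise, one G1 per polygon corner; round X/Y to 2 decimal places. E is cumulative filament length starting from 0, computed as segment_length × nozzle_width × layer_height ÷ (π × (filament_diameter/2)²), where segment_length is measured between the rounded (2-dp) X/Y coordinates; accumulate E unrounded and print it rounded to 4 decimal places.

At z = 1.2 mm: the cube (footprint 18.5×28) is included at this height. The outline is a single polygon with 4 vertices. Extrusion per mm of travel: 0.6 × 0.3 / (π × 0.875²) = 0.074835. Accumulating E over each segment gives final E = 6.9597.

G0 X0.00 Y0.00 Z1.20
G1 X18.50 Y0.00 E1.3845
G1 X18.50 Y28.00 E3.4798
G1 X0.00 Y28.00 E4.8643
G1 X0.00 Y0.00 E6.9597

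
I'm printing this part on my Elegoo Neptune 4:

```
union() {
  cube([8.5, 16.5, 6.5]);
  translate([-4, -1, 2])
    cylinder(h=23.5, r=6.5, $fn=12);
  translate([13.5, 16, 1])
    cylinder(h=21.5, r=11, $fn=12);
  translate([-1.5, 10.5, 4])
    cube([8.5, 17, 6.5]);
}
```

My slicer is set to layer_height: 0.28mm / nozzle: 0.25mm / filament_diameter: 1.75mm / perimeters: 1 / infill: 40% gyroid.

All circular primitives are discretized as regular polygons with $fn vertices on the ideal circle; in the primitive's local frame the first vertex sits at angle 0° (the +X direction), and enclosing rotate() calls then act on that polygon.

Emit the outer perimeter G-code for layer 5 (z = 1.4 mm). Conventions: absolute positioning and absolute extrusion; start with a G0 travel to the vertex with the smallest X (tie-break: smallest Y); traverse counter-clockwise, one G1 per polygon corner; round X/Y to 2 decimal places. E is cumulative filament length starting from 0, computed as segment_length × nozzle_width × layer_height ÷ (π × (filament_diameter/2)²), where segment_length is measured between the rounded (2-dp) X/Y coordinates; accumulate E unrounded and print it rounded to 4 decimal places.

G0 X0.00 Y0.00 Z1.40
G1 X8.50 Y0.00 E0.2474
G1 X8.50 Y6.34 E0.4319
G1 X13.50 Y5.00 E0.5825
G1 X19.00 Y6.47 E0.7482
G1 X23.03 Y10.50 E0.9141
G1 X24.50 Y16.00 E1.0798
G1 X23.03 Y21.50 E1.2454
G1 X19.00 Y25.53 E1.4113
G1 X13.50 Y27.00 E1.5770
G1 X8.00 Y25.53 E1.7427
G1 X3.97 Y21.50 E1.9085
G1 X2.63 Y16.50 E2.0592
G1 X0.00 Y16.50 E2.1357
G1 X0.00 Y0.00 E2.6159

At z = 1.4 mm: the cube is present — its section is the full 8.5×16.5 rectangle; the cylinder at (-4, -1) does not reach this height (z outside [2, 25.5]); the r=11 cylinder at (13.5, 16) gives a regular 12-gon of circumradius 11 (constant along its height); the cube at (-1.5, 10.5) does not reach this height (z outside [4, 10.5]); Combining (union): the regions partially overlap (shared area 42.07 mm²), so overlapping operands fuse into one piece — 1 connected region. The outline is a single polygon with 14 vertices. Extrusion per mm of travel: 0.25 × 0.28 / (π × 0.875²) = 0.029103. Accumulating E over each segment gives final E = 2.6159.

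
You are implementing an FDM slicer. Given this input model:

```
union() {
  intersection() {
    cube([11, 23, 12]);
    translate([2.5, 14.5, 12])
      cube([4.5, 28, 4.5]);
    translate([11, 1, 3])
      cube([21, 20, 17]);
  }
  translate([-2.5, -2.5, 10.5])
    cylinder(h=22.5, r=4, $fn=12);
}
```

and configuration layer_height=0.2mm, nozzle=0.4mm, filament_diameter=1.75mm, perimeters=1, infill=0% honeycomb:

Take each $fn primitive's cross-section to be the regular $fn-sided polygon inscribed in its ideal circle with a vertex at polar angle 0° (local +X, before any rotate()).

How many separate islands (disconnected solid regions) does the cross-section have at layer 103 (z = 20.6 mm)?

At z = 20.6 mm: the cube is absent (z outside [0, 12]); the cube at (2.5, 14.5) is absent (z outside [12, 16.5]); the cube at (11, 1) is not intersected at this z (z outside [3, 20]); Taking the intersection: at least one operand is absent at this height, so nothing remains; the r=4 cylinder at (-2.5, -2.5) gives a regular 12-gon of circumradius 4 (constant along its height); Taking the union: only the r=4 cylinder at (-2.5, -2.5) is present, so the union is just that shape — 1 connected region. Overall, the cross-section is a single solid region. Island count = 1.

1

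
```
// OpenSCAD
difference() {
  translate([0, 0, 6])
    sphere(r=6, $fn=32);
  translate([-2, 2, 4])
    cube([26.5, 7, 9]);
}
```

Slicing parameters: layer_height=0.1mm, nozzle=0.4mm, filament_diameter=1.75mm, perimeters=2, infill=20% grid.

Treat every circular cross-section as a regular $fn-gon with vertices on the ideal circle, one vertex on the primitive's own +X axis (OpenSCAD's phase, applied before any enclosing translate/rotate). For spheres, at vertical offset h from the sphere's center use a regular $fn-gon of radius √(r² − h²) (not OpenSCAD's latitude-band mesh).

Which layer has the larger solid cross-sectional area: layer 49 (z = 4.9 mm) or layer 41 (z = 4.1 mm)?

layer 49 (z = 4.9 mm)

Layer 49 (z = 4.9): the r=6 sphere contributes a regular 32-gon of circumradius √(6²−1.1²) = 5.898 (area = (32/2)·5.898²·sin(360°/32) = 108.60 mm²); the cube at (-2, 2) (footprint 26.5×7) is included at this height (area 185.50 mm²); After the difference (first − rest): starting from the r=6 sphere (108.60 mm²), the 26.5×7 cube at (-2, 2) partially overlaps it — only the 23.15 mm² overlap (of its 185.50 mm²) is removed, clipping the outline — area = 85.45 mm². So its area = 85.45 mm². Layer 41 (z = 4.1): the r=6 sphere slices to a regular 32-gon of circumradius 5.691 (√(r²−h²) with h=1.9 from center) (area = (32/2)·5.691²·sin(360°/32) = 101.10 mm²); the cube at (-2, 2) (footprint 26.5×7) is included at this height (area 185.50 mm²); After the difference (first − rest): starting from the r=6 sphere (101.10 mm²), the 26.5×7 cube at (-2, 2) partially overlaps it — only the 21.28 mm² overlap (of its 185.50 mm²) is removed, clipping the outline — area = 79.83 mm². So its area = 79.83 mm². Layer 49 is larger (85.45 vs 79.83 mm²).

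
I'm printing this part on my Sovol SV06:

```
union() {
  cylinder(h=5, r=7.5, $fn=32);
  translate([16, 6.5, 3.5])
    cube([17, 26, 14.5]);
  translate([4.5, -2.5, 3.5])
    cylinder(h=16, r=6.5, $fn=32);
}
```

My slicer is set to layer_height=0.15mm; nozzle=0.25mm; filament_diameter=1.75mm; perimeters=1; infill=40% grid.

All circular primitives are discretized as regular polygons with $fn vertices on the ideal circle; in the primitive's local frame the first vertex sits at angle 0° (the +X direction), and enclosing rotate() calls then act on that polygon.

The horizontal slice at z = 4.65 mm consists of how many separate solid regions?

At z = 4.65 mm: the r=7.5 cylinder contributes a regular 32-gon of circumradius 7.5; the 17×26 cube at (16, 6.5) contributes its full rectangle; the r=6.5 cylinder at (4.5, -2.5) contributes a regular 32-gon of circumradius 6.5; Combining (union): the regions partially overlap (shared area 82.11 mm²), so overlapping operands fuse into one piece — 2 connected regions. The result has 2 disconnected regions.

2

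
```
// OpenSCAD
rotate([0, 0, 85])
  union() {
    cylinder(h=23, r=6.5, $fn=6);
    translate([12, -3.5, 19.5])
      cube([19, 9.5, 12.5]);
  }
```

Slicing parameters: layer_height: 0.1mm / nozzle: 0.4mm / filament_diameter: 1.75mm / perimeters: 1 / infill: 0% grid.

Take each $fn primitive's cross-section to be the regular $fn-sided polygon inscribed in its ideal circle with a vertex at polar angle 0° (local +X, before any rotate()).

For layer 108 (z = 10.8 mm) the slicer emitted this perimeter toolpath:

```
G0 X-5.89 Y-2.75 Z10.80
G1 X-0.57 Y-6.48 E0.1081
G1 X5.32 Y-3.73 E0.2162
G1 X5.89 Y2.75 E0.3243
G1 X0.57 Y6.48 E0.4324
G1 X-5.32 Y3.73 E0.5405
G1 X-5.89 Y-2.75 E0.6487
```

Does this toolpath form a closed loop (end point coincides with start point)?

Start point (G0): (-5.89, -2.75). End point (last G1): the path returns to the start — closed.

yes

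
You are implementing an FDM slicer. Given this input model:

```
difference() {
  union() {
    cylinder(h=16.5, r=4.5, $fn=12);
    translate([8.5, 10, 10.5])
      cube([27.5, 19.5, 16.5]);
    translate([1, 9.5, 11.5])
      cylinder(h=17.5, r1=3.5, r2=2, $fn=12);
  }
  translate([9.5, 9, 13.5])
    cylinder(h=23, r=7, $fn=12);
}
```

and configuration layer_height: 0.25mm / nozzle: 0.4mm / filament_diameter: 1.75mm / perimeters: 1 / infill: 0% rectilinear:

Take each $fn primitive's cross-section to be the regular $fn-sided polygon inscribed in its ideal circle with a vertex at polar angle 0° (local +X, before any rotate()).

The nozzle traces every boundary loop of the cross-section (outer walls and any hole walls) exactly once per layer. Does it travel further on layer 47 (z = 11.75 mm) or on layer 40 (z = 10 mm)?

Layer 47 (z = 11.75): the cylinder: section is a regular 12-gon, circumradius r=4.5 (perimeter = 2·12·4.500·sin(180°/12) = 27.95 mm); the cube at (8.5, 10) is present — its section is the full 27.5×19.5 rectangle (perimeter 94.00 mm); the cone at (1, 9.5) (r1=3.5→r2=2) has section circumradius 3.479 here — a regular 12-gon (perimeter = 2·12·3.479·sin(180°/12) = 21.61 mm); Taking the union: the 3 present regions are separate (no shared area or edge), so areas and boundary lengths simply add and each stays a separate island — boundary = 143.56 mm; the cylinder at (9.5, 9) does not reach this height (z outside [13.5, 36.5]); Subtracting the remaining from the first: none of the subtracted shapes is present at this height, so the result so far is unchanged — boundary = 143.56 mm. So its perimeter = 143.56 mm. Layer 40 (z = 10): the r=4.5 cylinder gives a regular 12-gon of circumradius 4.5 (constant along its height) (perimeter = 2·12·4.500·sin(180°/12) = 27.95 mm); the cube at (8.5, 10) is absent (z outside [10.5, 27]); the cone at (1, 9.5) is not intersected at this z (z outside [11.5, 29]); Taking the union: only the r=4.5 cylinder is present, so the union is just that shape — boundary = 27.95 mm; the cylinder at (9.5, 9) is not intersected at this z (z outside [13.5, 36.5]); After the difference (first − rest): none of the subtracted shapes is present at this height, so that combined region is unchanged — boundary = 27.95 mm. So its perimeter = 27.95 mm. Layer 47 is larger (143.56 vs 27.95 mm).

layer 47 (z = 11.75 mm)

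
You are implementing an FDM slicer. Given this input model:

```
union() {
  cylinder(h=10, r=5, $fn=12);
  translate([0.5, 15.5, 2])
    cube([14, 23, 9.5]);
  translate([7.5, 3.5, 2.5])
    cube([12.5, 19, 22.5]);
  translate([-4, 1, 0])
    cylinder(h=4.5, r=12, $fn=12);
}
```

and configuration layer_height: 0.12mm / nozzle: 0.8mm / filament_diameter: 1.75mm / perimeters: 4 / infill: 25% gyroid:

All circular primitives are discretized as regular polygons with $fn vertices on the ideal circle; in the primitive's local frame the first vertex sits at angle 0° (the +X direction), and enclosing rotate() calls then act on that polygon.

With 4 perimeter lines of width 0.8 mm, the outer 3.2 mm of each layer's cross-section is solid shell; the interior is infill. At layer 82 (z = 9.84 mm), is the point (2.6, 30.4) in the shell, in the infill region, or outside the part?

At z = 9.84 mm: the cylinder: section is a regular 12-gon, circumradius r=5; the cube at (0.5, 15.5) (footprint 14×23) is included at this height; the 12.5×19 cube at (7.5, 3.5) contributes its full rectangle; the cylinder at (-4, 1) does not reach this height (z outside [0, 4.5]); Combining (union): the regions partially overlap (shared area 49.00 mm²), so overlapping operands fuse into one piece — 2 connected regions. Overall, the cross-section has 2 separate islands. The nearest boundary edge runs (0.50, 15.50)→(0.50, 38.50); distance from the point to it = 2.10 mm. (Shell/infill is judged within the island containing the point — the largest one.) The point is inside the cross-section, 2.10 mm from the nearest boundary — within the 3.2 mm shell band (4 × 0.8).

shell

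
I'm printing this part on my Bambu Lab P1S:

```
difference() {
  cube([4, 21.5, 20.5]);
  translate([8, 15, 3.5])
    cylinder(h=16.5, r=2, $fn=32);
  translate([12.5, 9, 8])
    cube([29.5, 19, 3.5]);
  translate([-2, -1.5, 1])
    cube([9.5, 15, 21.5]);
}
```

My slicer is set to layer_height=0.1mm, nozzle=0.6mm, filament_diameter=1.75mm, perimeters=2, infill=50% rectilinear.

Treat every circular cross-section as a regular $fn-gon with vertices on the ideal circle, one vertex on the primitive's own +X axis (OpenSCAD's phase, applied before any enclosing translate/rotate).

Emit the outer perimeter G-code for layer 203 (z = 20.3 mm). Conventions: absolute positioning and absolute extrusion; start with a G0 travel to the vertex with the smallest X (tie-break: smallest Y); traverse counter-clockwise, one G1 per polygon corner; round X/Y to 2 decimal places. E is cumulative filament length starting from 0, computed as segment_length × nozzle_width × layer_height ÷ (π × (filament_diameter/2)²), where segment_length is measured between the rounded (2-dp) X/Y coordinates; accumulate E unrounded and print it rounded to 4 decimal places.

At z = 20.3 mm: the cube (footprint 4×21.5) is included at this height; the cylinder at (8, 15) does not reach this height (z outside [3.5, 20]); the cube at (12.5, 9) is absent (z outside [8, 11.5]); the cube at (-2, -1.5) (footprint 9.5×15) is included at this height; After the difference (first − rest): starting from the 4×21.5 cube, the 9.5×15 cube at (-2, -1.5) partially overlaps it — only the 54.00 mm² overlap (of its 142.50 mm²) is removed, clipping the outline — 1 connected region. The outline is a single polygon with 4 vertices. Extrusion per mm of travel: 0.6 × 0.1 / (π × 0.875²) = 0.024945. Accumulating E over each segment gives final E = 0.5987.

G0 X0.00 Y13.50 Z20.30
G1 X4.00 Y13.50 E0.0998
G1 X4.00 Y21.50 E0.2993
G1 X0.00 Y21.50 E0.3991
G1 X0.00 Y13.50 E0.5987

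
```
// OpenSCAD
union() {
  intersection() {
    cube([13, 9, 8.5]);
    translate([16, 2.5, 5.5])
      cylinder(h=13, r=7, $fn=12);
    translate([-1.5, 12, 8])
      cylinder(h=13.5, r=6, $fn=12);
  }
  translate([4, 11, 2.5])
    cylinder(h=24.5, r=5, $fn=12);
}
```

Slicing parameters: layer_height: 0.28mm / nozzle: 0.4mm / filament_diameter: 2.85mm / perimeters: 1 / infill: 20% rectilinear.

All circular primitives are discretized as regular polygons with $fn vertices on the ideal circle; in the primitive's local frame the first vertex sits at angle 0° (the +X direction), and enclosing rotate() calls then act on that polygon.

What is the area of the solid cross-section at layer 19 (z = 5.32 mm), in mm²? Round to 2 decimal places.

At z = 5.32 mm: the cube is present — its section is the full 13×9 rectangle (area 117.00 mm²); the cylinder at (16, 2.5) is not intersected at this z (z outside [5.5, 18.5]); the cylinder at (-1.5, 12) is not intersected at this z (z outside [8, 21.5]); Keeping only the common overlap: at least one operand is absent at this height, so nothing remains; the r=5 cylinder at (4, 11) gives a regular 12-gon of circumradius 5 (constant along its height) (area = (12/2)·5.000²·sin(360°/12) = 75.00 mm²); Merging all regions: only the r=5 cylinder at (4, 11) is present, so the union is just that shape — area = 75.00 mm². Overall, the cross-section is a single solid region. Net area = 75.00 mm².

75.00 mm²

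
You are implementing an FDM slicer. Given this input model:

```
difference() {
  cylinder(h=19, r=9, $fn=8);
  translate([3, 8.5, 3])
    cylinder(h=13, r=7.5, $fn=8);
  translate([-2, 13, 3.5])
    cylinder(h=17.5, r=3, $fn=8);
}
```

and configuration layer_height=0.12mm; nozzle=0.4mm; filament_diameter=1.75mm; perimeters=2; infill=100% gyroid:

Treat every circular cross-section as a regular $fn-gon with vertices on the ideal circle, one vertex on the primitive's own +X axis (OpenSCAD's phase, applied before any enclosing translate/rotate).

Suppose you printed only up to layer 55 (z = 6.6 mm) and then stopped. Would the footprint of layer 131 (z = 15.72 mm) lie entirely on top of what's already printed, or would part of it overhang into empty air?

Compare the two slices. At z = 6.6: the cylinder: section is a regular 8-gon, circumradius r=9 (area = (8/2)·9.000²·sin(360°/8) = 229.10 mm²); the cylinder at (3, 8.5): section is a regular 8-gon, circumradius r=7.5 (area = (8/2)·7.500²·sin(360°/8) = 159.10 mm²); the cylinder at (-2, 13): section is a regular 8-gon, circumradius r=3 (area = (8/2)·3.000²·sin(360°/8) = 25.46 mm²); Taking the first minus the rest: starting from the r=9 cylinder (229.10 mm²), the r=7.5 cylinder at (3, 8.5) partially overlaps it — only the 58.63 mm² overlap (of its 159.10 mm²) is removed, clipping the outline; the r=3 cylinder at (-2, 13) misses the remaining region (no effect) — area = 170.48 mm². At z = 15.72: the r=9 cylinder contributes a regular 8-gon of circumradius 9 (area = (8/2)·9.000²·sin(360°/8) = 229.10 mm²); the cylinder at (3, 8.5): section is a regular 8-gon, circumradius r=7.5 (area = (8/2)·7.500²·sin(360°/8) = 159.10 mm²); the r=3 cylinder at (-2, 13) gives a regular 8-gon of circumradius 3 (constant along its height) (area = (8/2)·3.000²·sin(360°/8) = 25.46 mm²); After the difference (first − rest): starting from the r=9 cylinder (229.10 mm²), the r=7.5 cylinder at (3, 8.5) partially overlaps it — only the 58.63 mm² overlap (of its 159.10 mm²) is removed, clipping the outline; the r=3 cylinder at (-2, 13) misses the remaining region (no effect) — area = 170.48 mm². Checking containment: the cross-section at z = 15.72 is a subset of the cross-section at z = 6.6.

entirely on top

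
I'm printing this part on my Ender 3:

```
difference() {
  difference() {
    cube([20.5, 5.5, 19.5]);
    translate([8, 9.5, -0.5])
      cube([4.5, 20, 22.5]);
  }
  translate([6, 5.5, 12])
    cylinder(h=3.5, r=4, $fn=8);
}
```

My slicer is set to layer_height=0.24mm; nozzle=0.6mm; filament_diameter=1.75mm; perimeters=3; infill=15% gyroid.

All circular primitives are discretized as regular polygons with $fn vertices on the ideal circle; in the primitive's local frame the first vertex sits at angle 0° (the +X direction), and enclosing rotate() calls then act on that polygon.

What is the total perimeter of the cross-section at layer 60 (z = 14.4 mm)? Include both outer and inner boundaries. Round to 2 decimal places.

56.25 mm

At z = 14.4 mm: the cube is present — its section is the full 20.5×5.5 rectangle (perimeter 52.00 mm); the cube at (8, 9.5) (footprint 4.5×20) is included at this height (perimeter 49.00 mm); Taking the first minus the rest: starting from the 20.5×5.5 cube, the 4.5×20 cube at (8, 9.5) misses the remaining region (no effect) — boundary = 52.00 mm; the r=4 cylinder at (6, 5.5) gives a regular 8-gon of circumradius 4 (constant along its height) (perimeter = 2·8·4.000·sin(180°/8) = 24.49 mm); Taking the first minus the rest: starting from the result so far, the r=4 cylinder at (6, 5.5) partially overlaps it — only the 22.63 mm² overlap (of its 45.25 mm²) is removed, clipping the outline — boundary = 56.25 mm. Overall, the cross-section is a single solid region. Total boundary length (outer) = 56.25 mm.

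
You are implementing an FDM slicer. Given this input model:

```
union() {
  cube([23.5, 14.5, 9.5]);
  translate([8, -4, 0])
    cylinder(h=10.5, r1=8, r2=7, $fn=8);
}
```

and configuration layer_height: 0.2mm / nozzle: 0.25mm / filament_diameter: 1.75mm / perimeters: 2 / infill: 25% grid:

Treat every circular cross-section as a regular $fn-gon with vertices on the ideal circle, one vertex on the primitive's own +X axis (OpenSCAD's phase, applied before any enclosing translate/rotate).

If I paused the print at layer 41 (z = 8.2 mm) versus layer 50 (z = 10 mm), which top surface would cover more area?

Layer 41 (z = 8.2): the cube (footprint 23.5×14.5) is included at this height (area 340.75 mm²); the cone at (8, -4): at t=0.781 of its height the radius interpolates to r₁+(r₂−r₁)t = 7.219, giving a regular 8-gon of that circumradius (area = (8/2)·7.219²·sin(360°/8) = 147.40 mm²); Combining (union): the regions partially overlap — summed areas 488.15 mm² minus the doubly-counted overlap 22.58 mm² gives 465.58 mm² — area = 465.58 mm². So its area = 465.58 mm². Layer 50 (z = 10): the cube is absent (z outside [0, 9.5]); the cone at (8, -4): at t=0.952 of its height the radius interpolates to r₁+(r₂−r₁)t = 7.048, giving a regular 8-gon of that circumradius (area = (8/2)·7.048²·sin(360°/8) = 140.48 mm²); Merging all regions: only the cone at (8, -4) is present, so the union is just that shape — area = 140.48 mm². So its area = 140.48 mm². Layer 41 is larger (465.58 vs 140.48 mm²).

layer 41 (z = 8.2 mm)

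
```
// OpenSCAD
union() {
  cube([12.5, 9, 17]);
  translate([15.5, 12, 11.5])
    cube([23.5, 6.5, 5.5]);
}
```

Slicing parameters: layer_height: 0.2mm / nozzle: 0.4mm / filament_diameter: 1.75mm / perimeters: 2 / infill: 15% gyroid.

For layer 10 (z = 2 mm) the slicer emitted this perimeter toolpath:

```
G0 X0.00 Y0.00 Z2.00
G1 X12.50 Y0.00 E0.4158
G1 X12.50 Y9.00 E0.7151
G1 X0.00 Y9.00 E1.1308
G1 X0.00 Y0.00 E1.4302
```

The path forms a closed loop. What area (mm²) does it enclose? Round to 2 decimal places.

Apply the shoelace formula to the sequence of (X, Y) vertices; enclosed area = 112.50 mm².

112.50 mm²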